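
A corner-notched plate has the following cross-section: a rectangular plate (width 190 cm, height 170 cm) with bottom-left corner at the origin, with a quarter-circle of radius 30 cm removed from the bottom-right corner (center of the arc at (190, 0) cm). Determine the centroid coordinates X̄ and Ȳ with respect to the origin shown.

Part | A | x̄ᵢ | ȳᵢ | A·x̄ᵢ | A·ȳᵢ
plate | 32300.00 | 95.00 | 85.00 | 3068500.00 | 2745500.00
removed quarter-circle | -706.86 | 177.27 | 12.73 | -125303.09 | -9000.00
Σ | 31593.14 |  |  | 2943196.91 | 2736500.00
X̄ = 2943196.91 / 31593.14 = 93.16 cm
Ȳ = 2736500.00 / 31593.14 = 86.62 cm

X̄ = 93.16 cm, Ȳ = 86.62 cm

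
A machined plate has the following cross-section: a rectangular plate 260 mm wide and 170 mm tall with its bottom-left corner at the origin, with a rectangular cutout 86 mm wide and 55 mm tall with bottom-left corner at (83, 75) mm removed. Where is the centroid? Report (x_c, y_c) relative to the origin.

plate: A = 260 × 170 = 44200.00, centroid at (130.00, 85.00).
hole: A = −(86 × 55) = -4730.00, centroid at (126.00, 102.50).
ΣA = 39470.00 mm², ΣAx_c = 5150020.00 mm³, ΣAy_c = 3272175.00 mm³.
x_c = 5150020.00/39470.00 = 130.48 mm; y_c = 3272175.00/39470.00 = 82.90 mm.

x_c = 130.48 mm, y_c = 82.90 mm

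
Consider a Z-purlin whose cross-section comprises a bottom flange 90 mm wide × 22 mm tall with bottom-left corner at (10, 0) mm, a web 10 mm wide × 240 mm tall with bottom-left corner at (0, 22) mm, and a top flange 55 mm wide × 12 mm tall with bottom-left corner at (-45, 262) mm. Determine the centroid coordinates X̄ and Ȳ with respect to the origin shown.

X̄ = 21.70 mm, Ȳ = 107.04 mm

bottom flange: A = 90 × 22 = 1980.00, centroid at (55.00, 11.00).
web: A = 10 × 240 = 2400.00, centroid at (5.00, 142.00).
top flange: A = 55 × 12 = 660.00, centroid at (-17.50, 268.00).
ΣA = 5040.00 mm²
ΣAX̄ = (1980.00)(55.00) + (2400.00)(5.00) + (660.00)(-17.50) = 109350.00 mm³
ΣAȲ = (1980.00)(11.00) + (2400.00)(142.00) + (660.00)(268.00) = 539460.00 mm³
X̄ = 109350.00 / 5040.00 = 21.70 mm
Ȳ = 539460.00 / 5040.00 = 107.04 mm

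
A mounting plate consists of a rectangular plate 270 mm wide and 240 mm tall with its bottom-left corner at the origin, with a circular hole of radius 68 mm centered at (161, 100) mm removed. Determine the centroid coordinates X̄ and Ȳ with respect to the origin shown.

X̄ = 127.49 mm, Ȳ = 125.78 mm

Part | A | x̄ᵢ | ȳᵢ | A·x̄ᵢ | A·ȳᵢ
plate | 64800.00 | 135.00 | 120.00 | 8748000.00 | 7776000.00
hole | -14526.72 | 161.00 | 100.00 | -2338802.63 | -1452672.44
Σ | 50273.28 |  |  | 6409197.37 | 6323327.56
X̄ = 6409197.37 / 50273.28 = 127.49 mm
Ȳ = 6323327.56 / 50273.28 = 125.78 mm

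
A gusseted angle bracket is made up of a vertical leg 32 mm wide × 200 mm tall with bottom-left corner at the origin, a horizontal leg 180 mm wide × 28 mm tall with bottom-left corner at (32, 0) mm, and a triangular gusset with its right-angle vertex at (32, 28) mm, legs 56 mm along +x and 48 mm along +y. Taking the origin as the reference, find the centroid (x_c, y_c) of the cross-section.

vertical leg: A = 32 × 200 = 6400.00, centroid at (16.00, 100.00).
horizontal leg: A = 180 × 28 = 5040.00, centroid at (122.00, 14.00).
gusset: A = ½·56·48 = 1344.00, centroid at (50.67, 44.00).
ΣA = 12784.00 mm², ΣAx_c = 785376.00 mm³, ΣAy_c = 769696.00 mm³.
x_c = 785376.00/12784.00 = 61.43 mm; y_c = 769696.00/12784.00 = 60.21 mm.

x_c = 61.43 mm, y_c = 60.21 mm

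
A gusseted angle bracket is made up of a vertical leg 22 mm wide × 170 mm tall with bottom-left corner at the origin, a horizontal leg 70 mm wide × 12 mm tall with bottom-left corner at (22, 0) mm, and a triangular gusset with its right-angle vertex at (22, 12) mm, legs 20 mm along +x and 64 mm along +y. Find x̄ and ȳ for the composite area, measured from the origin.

Part | A | x̄ᵢ | ȳᵢ | A·x̄ᵢ | A·ȳᵢ
vertical leg | 3740.00 | 11.00 | 85.00 | 41140.00 | 317900.00
horizontal leg | 840.00 | 57.00 | 6.00 | 47880.00 | 5040.00
gusset | 640.00 | 28.67 | 33.33 | 18346.67 | 21333.33
Σ | 5220.00 |  |  | 107366.67 | 344273.33
x̄ = 107366.67 / 5220.00 = 20.57 mm
ȳ = 344273.33 / 5220.00 = 65.95 mm

x̄ = 20.57 mm, ȳ = 65.95 mm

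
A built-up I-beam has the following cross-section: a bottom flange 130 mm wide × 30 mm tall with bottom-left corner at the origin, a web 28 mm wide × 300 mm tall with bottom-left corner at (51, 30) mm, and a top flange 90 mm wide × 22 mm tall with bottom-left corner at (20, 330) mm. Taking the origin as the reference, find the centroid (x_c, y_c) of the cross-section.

x_c = 65.00 mm, y_c = 157.26 mm

Part | A | x̄ᵢ | ȳᵢ | A·x̄ᵢ | A·ȳᵢ
bottom flange | 3900.00 | 65.00 | 15.00 | 253500.00 | 58500.00
web | 8400.00 | 65.00 | 180.00 | 546000.00 | 1512000.00
top flange | 1980.00 | 65.00 | 341.00 | 128700.00 | 675180.00
Σ | 14280.00 |  |  | 928200.00 | 2245680.00
x_c = 928200.00 / 14280.00 = 65.00 mm
y_c = 2245680.00 / 14280.00 = 157.26 mm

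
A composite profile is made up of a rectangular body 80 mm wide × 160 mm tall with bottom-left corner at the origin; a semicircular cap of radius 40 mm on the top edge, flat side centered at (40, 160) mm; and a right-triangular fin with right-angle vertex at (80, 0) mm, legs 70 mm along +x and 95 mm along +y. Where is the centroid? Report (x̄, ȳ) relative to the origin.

rectangular body: A = 80 × 160 = 12800.00, centroid at (40.00, 80.00).
semicircular top: A = ½π·40² = 2513.27, centroid at (40.00, 176.98).
triangular fin: A = ½·70·95 = 3325.00, centroid at (103.33, 31.67).
ΣA = 18638.27 mm²
ΣAx̄ = (12800.00)(40.00) + (2513.27)(40.00) + (3325.00)(103.33) = 956114.30 mm³
ΣAȳ = (12800.00)(80.00) + (2513.27)(176.98) + (3325.00)(31.67) = 1574082.19 mm³
x̄ = 956114.30 / 18638.27 = 51.30 mm
ȳ = 1574082.19 / 18638.27 = 84.45 mm

x̄ = 51.30 mm, ȳ = 84.45 mm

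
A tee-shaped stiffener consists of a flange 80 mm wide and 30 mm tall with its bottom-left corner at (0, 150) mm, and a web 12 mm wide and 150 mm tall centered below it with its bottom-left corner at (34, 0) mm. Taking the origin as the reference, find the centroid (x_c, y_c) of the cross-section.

web: A = 12 × 150 = 1800.00, centroid at (40.00, 75.00).
flange: A = 80 × 30 = 2400.00, centroid at (40.00, 165.00).
ΣA = 4200.00 mm²
ΣAx_c = (1800.00)(40.00) + (2400.00)(40.00) = 168000.00 mm³
ΣAy_c = (1800.00)(75.00) + (2400.00)(165.00) = 531000.00 mm³
x_c = 168000.00 / 4200.00 = 40.00 mm
y_c = 531000.00 / 4200.00 = 126.43 mm

x_c = 40.00 mm, y_c = 126.43 mm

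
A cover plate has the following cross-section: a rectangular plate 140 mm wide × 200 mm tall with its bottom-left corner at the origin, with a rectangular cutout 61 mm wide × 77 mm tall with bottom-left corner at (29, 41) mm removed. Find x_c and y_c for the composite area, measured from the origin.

x_c = 72.12 mm, y_c = 104.13 mm

plate: A = 140 × 200 = 28000.00, centroid at (70.00, 100.00).
hole: A = −(61 × 77) = -4697.00, centroid at (59.50, 79.50).
ΣA = 23303.00 mm², ΣAx_c = 1680528.50 mm³, ΣAy_c = 2426588.50 mm³.
x_c = 1680528.50/23303.00 = 72.12 mm; y_c = 2426588.50/23303.00 = 104.13 mm.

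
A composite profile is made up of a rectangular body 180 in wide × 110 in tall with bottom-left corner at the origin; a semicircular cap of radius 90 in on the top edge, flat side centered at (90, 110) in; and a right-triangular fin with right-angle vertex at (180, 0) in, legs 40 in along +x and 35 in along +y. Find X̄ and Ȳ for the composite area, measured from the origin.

Part | A | x̄ᵢ | ȳᵢ | A·x̄ᵢ | A·ȳᵢ
rectangular body | 19800.00 | 90.00 | 55.00 | 1782000.00 | 1089000.00
semicircular top | 12723.45 | 90.00 | 148.20 | 1145110.52 | 1885579.53
triangular fin | 700.00 | 193.33 | 11.67 | 135333.33 | 8166.67
Σ | 33223.45 |  |  | 3062443.86 | 2982746.19
X̄ = 3062443.86 / 33223.45 = 92.18 in
Ȳ = 2982746.19 / 33223.45 = 89.78 in

X̄ = 92.18 in, Ȳ = 89.78 in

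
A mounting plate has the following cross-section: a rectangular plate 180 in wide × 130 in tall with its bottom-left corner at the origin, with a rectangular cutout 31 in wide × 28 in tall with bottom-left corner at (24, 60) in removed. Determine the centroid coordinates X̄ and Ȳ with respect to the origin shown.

plate: A = 180 × 130 = 23400.00, centroid at (90.00, 65.00).
hole: A = −(31 × 28) = -868.00, centroid at (39.50, 74.00).
ΣA = 22532.00 in²
ΣAX̄ = (23400.00)(90.00) + (-868.00)(39.50) = 2071714.00 in³
ΣAȲ = (23400.00)(65.00) + (-868.00)(74.00) = 1456768.00 in³
X̄ = 2071714.00 / 22532.00 = 91.95 in
Ȳ = 1456768.00 / 22532.00 = 64.65 in

X̄ = 91.95 in, Ȳ = 64.65 in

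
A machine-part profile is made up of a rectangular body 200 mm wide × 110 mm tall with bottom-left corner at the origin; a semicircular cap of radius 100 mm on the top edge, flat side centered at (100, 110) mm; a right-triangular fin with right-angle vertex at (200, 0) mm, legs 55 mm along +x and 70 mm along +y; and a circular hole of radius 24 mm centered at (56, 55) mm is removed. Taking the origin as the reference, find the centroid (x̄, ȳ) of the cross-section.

x̄ = 108.13 mm, ȳ = 93.86 mm

rectangular body: A = 200 × 110 = 22000.00, centroid at (100.00, 55.00).
semicircular top: A = ½π·100² = 15707.96, centroid at (100.00, 152.44).
triangular fin: A = ½·55·70 = 1925.00, centroid at (218.33, 23.33).
hole: A = −π·24² = -1809.56, centroid at (56.00, 55.00).
ΣA = 37823.41 mm², ΣAx̄ = 4089752.78 mm³, ΣAȳ = 3549933.64 mm³.
x̄ = 4089752.78/37823.41 = 108.13 mm; ȳ = 3549933.64/37823.41 = 93.86 mm.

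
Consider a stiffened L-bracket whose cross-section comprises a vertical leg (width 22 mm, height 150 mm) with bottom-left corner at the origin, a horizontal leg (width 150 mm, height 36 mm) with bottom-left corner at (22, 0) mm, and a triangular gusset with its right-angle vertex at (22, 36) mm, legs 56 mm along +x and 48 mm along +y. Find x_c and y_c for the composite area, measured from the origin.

x_c = 61.21 mm, y_c = 41.28 mm

Part | A | x̄ᵢ | ȳᵢ | A·x̄ᵢ | A·ȳᵢ
vertical leg | 3300.00 | 11.00 | 75.00 | 36300.00 | 247500.00
horizontal leg | 5400.00 | 97.00 | 18.00 | 523800.00 | 97200.00
gusset | 1344.00 | 40.67 | 52.00 | 54656.00 | 69888.00
Σ | 10044.00 |  |  | 614756.00 | 414588.00
x_c = 614756.00 / 10044.00 = 61.21 mm
y_c = 414588.00 / 10044.00 = 41.28 mm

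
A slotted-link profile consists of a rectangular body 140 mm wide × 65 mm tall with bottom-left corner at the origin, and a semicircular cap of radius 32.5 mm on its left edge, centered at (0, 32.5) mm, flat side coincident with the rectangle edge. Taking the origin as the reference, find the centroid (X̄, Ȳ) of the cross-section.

X̄ = 57.08 mm, Ȳ = 32.50 mm

rectangular body: A = 140 × 65 = 9100.00, centroid at (70.00, 32.50).
semicircular end: A = ½π·32.5² = 1659.15, centroid at (-13.79, 32.50).
ΣA = 10759.15 mm²
ΣAX̄ = (9100.00)(70.00) + (1659.15)(-13.79) = 614114.58 mm³
ΣAȲ = (9100.00)(32.50) + (1659.15)(32.50) = 349672.49 mm³
X̄ = 614114.58 / 10759.15 = 57.08 mm
Ȳ = 349672.49 / 10759.15 = 32.50 mm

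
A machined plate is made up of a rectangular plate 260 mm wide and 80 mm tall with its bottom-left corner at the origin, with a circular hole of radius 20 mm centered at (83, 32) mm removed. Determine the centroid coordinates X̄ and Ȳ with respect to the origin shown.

X̄ = 133.02 mm, Ȳ = 40.51 mm

plate: A = 260 × 80 = 20800.00, centroid at (130.00, 40.00).
hole: A = −π·20² = -1256.64, centroid at (83.00, 32.00).
ΣA = 19543.36 mm²
ΣAX̄ = (20800.00)(130.00) + (-1256.64)(83.00) = 2599699.12 mm³
ΣAȲ = (20800.00)(40.00) + (-1256.64)(32.00) = 791787.61 mm³
X̄ = 2599699.12 / 19543.36 = 133.02 mm
Ȳ = 791787.61 / 19543.36 = 40.51 mm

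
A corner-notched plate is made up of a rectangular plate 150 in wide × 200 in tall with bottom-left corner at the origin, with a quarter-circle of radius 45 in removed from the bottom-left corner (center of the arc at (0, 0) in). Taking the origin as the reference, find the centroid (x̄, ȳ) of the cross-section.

Part | A | x̄ᵢ | ȳᵢ | A·x̄ᵢ | A·ȳᵢ
plate | 30000.00 | 75.00 | 100.00 | 2250000.00 | 3000000.00
removed quarter-circle | -1590.43 | 19.10 | 19.10 | -30375.00 | -30375.00
Σ | 28409.57 |  |  | 2219625.00 | 2969625.00
x̄ = 2219625.00 / 28409.57 = 78.13 in
ȳ = 2969625.00 / 28409.57 = 104.53 in

x̄ = 78.13 in, ȳ = 104.53 in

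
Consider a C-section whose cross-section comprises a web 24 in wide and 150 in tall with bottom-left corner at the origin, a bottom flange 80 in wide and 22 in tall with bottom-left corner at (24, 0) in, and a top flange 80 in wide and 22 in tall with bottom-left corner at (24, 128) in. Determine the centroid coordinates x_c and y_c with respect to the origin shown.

web: A = 24 × 150 = 3600.00, centroid at (12.00, 75.00).
bottom flange: A = 80 × 22 = 1760.00, centroid at (64.00, 11.00).
top flange: A = 80 × 22 = 1760.00, centroid at (64.00, 139.00).
ΣA = 7120.00 in²
ΣAx_c = (3600.00)(12.00) + (1760.00)(64.00) + (1760.00)(64.00) = 268480.00 in³
ΣAy_c = (3600.00)(75.00) + (1760.00)(11.00) + (1760.00)(139.00) = 534000.00 in³
x_c = 268480.00 / 7120.00 = 37.71 in
y_c = 534000.00 / 7120.00 = 75.00 in

x_c = 37.71 in, y_c = 75.00 in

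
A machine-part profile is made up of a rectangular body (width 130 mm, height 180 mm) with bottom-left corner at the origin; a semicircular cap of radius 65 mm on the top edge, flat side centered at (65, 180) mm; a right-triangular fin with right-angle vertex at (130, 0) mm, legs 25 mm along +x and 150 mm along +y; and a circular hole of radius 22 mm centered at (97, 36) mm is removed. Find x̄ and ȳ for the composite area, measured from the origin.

rectangular body: A = 130 × 180 = 23400.00, centroid at (65.00, 90.00).
semicircular top: A = ½π·65² = 6636.61, centroid at (65.00, 207.59).
triangular fin: A = ½·25·150 = 1875.00, centroid at (138.33, 50.00).
hole: A = −π·22² = -1520.53, centroid at (97.00, 36.00).
ΣA = 30391.08 mm², ΣAx̄ = 2064263.45 mm³, ΣAȳ = 3522684.83 mm³.
x̄ = 2064263.45/30391.08 = 67.92 mm; ȳ = 3522684.83/30391.08 = 115.91 mm.

x̄ = 67.92 mm, ȳ = 115.91 mm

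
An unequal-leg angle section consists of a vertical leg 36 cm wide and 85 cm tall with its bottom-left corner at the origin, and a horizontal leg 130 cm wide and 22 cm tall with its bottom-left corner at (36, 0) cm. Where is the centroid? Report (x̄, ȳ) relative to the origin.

x̄ = 58.10 cm, ȳ = 27.28 cm

vertical leg: A = 36 × 85 = 3060.00, centroid at (18.00, 42.50).
horizontal leg: A = 130 × 22 = 2860.00, centroid at (101.00, 11.00).
ΣA = 5920.00 cm², ΣAx̄ = 343940.00 cm³, ΣAȳ = 161510.00 cm³.
x̄ = 343940.00/5920.00 = 58.10 cm; ȳ = 161510.00/5920.00 = 27.28 cm.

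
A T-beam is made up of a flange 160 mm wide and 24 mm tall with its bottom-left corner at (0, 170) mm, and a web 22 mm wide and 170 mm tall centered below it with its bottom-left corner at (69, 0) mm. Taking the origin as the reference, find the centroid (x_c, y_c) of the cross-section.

web: A = 22 × 170 = 3740.00, centroid at (80.00, 85.00).
flange: A = 160 × 24 = 3840.00, centroid at (80.00, 182.00).
ΣA = 7580.00 mm², ΣAx_c = 606400.00 mm³, ΣAy_c = 1016780.00 mm³.
x_c = 606400.00/7580.00 = 80.00 mm; y_c = 1016780.00/7580.00 = 134.14 mm.

x_c = 80.00 mm, y_c = 134.14 mm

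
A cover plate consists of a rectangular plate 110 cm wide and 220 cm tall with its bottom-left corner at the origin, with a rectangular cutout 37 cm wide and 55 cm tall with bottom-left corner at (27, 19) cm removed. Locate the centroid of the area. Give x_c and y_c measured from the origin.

x_c = 55.87 cm, y_c = 115.83 cm

plate: A = 110 × 220 = 24200.00, centroid at (55.00, 110.00).
hole: A = −(37 × 55) = -2035.00, centroid at (45.50, 46.50).
ΣA = 22165.00 cm²
ΣAx_c = (24200.00)(55.00) + (-2035.00)(45.50) = 1238407.50 cm³
ΣAy_c = (24200.00)(110.00) + (-2035.00)(46.50) = 2567372.50 cm³
x_c = 1238407.50 / 22165.00 = 55.87 cm
y_c = 2567372.50 / 22165.00 = 115.83 cm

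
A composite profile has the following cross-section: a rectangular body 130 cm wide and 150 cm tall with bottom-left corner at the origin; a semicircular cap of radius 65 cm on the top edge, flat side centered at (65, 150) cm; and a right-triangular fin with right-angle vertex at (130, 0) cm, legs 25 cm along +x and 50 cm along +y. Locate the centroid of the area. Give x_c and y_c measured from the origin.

x_c = 66.71 cm, y_c = 99.08 cm

Part | A | x̄ᵢ | ȳᵢ | A·x̄ᵢ | A·ȳᵢ
rectangular body | 19500.00 | 65.00 | 75.00 | 1267500.00 | 1462500.00
semicircular top | 6636.61 | 65.00 | 177.59 | 431379.94 | 1178575.51
triangular fin | 625.00 | 138.33 | 16.67 | 86458.33 | 10416.67
Σ | 26761.61 |  |  | 1785338.27 | 2651492.17
x_c = 1785338.27 / 26761.61 = 66.71 cm
y_c = 2651492.17 / 26761.61 = 99.08 cm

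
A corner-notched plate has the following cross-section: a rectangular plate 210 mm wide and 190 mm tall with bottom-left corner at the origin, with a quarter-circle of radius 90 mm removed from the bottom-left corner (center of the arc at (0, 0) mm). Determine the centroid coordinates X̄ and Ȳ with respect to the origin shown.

Part | A | x̄ᵢ | ȳᵢ | A·x̄ᵢ | A·ȳᵢ
plate | 39900.00 | 105.00 | 95.00 | 4189500.00 | 3790500.00
removed quarter-circle | -6361.73 | 38.20 | 38.20 | -243000.00 | -243000.00
Σ | 33538.27 |  |  | 3946500.00 | 3547500.00
X̄ = 3946500.00 / 33538.27 = 117.67 mm
Ȳ = 3547500.00 / 33538.27 = 105.77 mm

X̄ = 117.67 mm, Ȳ = 105.77 mm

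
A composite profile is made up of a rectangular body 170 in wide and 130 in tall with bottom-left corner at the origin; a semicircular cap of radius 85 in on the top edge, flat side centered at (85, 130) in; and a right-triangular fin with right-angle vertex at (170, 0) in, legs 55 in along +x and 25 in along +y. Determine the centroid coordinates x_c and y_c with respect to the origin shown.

x_c = 87.08 in, y_c = 97.46 in

Part | A | x̄ᵢ | ȳᵢ | A·x̄ᵢ | A·ȳᵢ
rectangular body | 22100.00 | 85.00 | 65.00 | 1878500.00 | 1436500.00
semicircular top | 11349.00 | 85.00 | 166.08 | 964665.29 | 1884787.12
triangular fin | 687.50 | 188.33 | 8.33 | 129479.17 | 5729.17
Σ | 34136.50 |  |  | 2972644.46 | 3327016.28
x_c = 2972644.46 / 34136.50 = 87.08 in
y_c = 3327016.28 / 34136.50 = 97.46 in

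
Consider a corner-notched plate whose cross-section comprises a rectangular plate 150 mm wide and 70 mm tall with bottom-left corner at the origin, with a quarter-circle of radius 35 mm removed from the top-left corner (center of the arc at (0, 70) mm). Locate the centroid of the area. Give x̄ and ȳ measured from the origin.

Part | A | x̄ᵢ | ȳᵢ | A·x̄ᵢ | A·ȳᵢ
plate | 10500.00 | 75.00 | 35.00 | 787500.00 | 367500.00
removed quarter-circle | -962.11 | 14.85 | 55.15 | -14291.67 | -53056.23
Σ | 9537.89 |  |  | 773208.33 | 314443.77
x̄ = 773208.33 / 9537.89 = 81.07 mm
ȳ = 314443.77 / 9537.89 = 32.97 mm

x̄ = 81.07 mm, ȳ = 32.97 mm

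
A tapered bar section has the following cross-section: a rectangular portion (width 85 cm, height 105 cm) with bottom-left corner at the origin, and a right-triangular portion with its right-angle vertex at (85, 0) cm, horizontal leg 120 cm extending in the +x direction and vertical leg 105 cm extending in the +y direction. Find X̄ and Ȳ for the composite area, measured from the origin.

rectangular portion: A = 85 × 105 = 8925.00, centroid at (42.50, 52.50).
triangular portion: A = ½·120·105 = 6300.00, centroid at (125.00, 35.00).
ΣA = 15225.00 cm², ΣAX̄ = 1166812.50 cm³, ΣAȲ = 689062.50 cm³.
X̄ = 1166812.50/15225.00 = 76.64 cm; Ȳ = 689062.50/15225.00 = 45.26 cm.

X̄ = 76.64 cm, Ȳ = 45.26 cm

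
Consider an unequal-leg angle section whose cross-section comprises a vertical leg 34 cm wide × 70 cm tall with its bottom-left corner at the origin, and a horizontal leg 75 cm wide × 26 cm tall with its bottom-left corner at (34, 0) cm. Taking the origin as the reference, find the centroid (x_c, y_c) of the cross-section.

x_c = 41.54 cm, y_c = 25.09 cm

Part | A | x̄ᵢ | ȳᵢ | A·x̄ᵢ | A·ȳᵢ
vertical leg | 2380.00 | 17.00 | 35.00 | 40460.00 | 83300.00
horizontal leg | 1950.00 | 71.50 | 13.00 | 139425.00 | 25350.00
Σ | 4330.00 |  |  | 179885.00 | 108650.00
x_c = 179885.00 / 4330.00 = 41.54 cm
y_c = 108650.00 / 4330.00 = 25.09 cm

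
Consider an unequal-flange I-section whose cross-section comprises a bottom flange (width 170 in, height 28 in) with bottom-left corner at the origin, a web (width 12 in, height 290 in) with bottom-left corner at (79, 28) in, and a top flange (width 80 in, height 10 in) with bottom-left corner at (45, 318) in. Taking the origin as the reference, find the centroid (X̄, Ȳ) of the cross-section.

X̄ = 85.00 in, Ȳ = 102.55 in

bottom flange: A = 170 × 28 = 4760.00, centroid at (85.00, 14.00).
web: A = 12 × 290 = 3480.00, centroid at (85.00, 173.00).
top flange: A = 80 × 10 = 800.00, centroid at (85.00, 323.00).
ΣA = 9040.00 in²
ΣAX̄ = (4760.00)(85.00) + (3480.00)(85.00) + (800.00)(85.00) = 768400.00 in³
ΣAȲ = (4760.00)(14.00) + (3480.00)(173.00) + (800.00)(323.00) = 927080.00 in³
X̄ = 768400.00 / 9040.00 = 85.00 in
Ȳ = 927080.00 / 9040.00 = 102.55 in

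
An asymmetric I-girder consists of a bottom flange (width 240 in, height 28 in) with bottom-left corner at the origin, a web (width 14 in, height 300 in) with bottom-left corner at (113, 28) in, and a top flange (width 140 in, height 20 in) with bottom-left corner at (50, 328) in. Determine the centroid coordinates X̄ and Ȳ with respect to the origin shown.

X̄ = 120.00 in, Ȳ = 130.33 in

Part | A | x̄ᵢ | ȳᵢ | A·x̄ᵢ | A·ȳᵢ
bottom flange | 6720.00 | 120.00 | 14.00 | 806400.00 | 94080.00
web | 4200.00 | 120.00 | 178.00 | 504000.00 | 747600.00
top flange | 2800.00 | 120.00 | 338.00 | 336000.00 | 946400.00
Σ | 13720.00 |  |  | 1646400.00 | 1788080.00
X̄ = 1646400.00 / 13720.00 = 120.00 in
Ȳ = 1788080.00 / 13720.00 = 130.33 in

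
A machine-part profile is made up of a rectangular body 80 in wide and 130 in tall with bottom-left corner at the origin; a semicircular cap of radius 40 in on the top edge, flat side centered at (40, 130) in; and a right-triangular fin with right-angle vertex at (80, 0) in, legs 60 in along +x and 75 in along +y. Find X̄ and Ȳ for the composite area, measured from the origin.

X̄ = 48.90 in, Ȳ = 72.65 in

rectangular body: A = 80 × 130 = 10400.00, centroid at (40.00, 65.00).
semicircular top: A = ½π·40² = 2513.27, centroid at (40.00, 146.98).
triangular fin: A = ½·60·75 = 2250.00, centroid at (100.00, 25.00).
ΣA = 15163.27 in², ΣAX̄ = 741530.96 in³, ΣAȲ = 1101642.30 in³.
X̄ = 741530.96/15163.27 = 48.90 in; Ȳ = 1101642.30/15163.27 = 72.65 in.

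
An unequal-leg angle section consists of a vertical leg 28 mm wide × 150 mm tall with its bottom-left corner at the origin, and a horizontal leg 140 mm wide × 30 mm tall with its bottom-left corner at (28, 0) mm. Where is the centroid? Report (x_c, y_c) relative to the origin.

x_c = 56.00 mm, y_c = 45.00 mm

vertical leg: A = 28 × 150 = 4200.00, centroid at (14.00, 75.00).
horizontal leg: A = 140 × 30 = 4200.00, centroid at (98.00, 15.00).
ΣA = 8400.00 mm²
ΣAx_c = (4200.00)(14.00) + (4200.00)(98.00) = 470400.00 mm³
ΣAy_c = (4200.00)(75.00) + (4200.00)(15.00) = 378000.00 mm³
x_c = 470400.00 / 8400.00 = 56.00 mm
y_c = 378000.00 / 8400.00 = 45.00 mm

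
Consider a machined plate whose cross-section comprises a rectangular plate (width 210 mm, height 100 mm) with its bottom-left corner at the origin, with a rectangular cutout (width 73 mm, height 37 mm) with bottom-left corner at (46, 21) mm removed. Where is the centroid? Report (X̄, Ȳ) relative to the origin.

X̄ = 108.32 mm, Ȳ = 51.55 mm

Part | A | x̄ᵢ | ȳᵢ | A·x̄ᵢ | A·ȳᵢ
plate | 21000.00 | 105.00 | 50.00 | 2205000.00 | 1050000.00
hole | -2701.00 | 82.50 | 39.50 | -222832.50 | -106689.50
Σ | 18299.00 |  |  | 1982167.50 | 943310.50
X̄ = 1982167.50 / 18299.00 = 108.32 mm
Ȳ = 943310.50 / 18299.00 = 51.55 mm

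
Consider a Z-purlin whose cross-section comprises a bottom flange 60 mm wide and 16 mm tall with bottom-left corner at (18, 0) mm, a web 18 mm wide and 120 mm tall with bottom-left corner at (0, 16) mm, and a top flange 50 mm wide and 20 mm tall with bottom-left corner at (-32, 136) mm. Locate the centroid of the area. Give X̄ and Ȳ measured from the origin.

X̄ = 14.20 mm, Ȳ = 77.15 mm

Part | A | x̄ᵢ | ȳᵢ | A·x̄ᵢ | A·ȳᵢ
bottom flange | 960.00 | 48.00 | 8.00 | 46080.00 | 7680.00
web | 2160.00 | 9.00 | 76.00 | 19440.00 | 164160.00
top flange | 1000.00 | -7.00 | 146.00 | -7000.00 | 146000.00
Σ | 4120.00 |  |  | 58520.00 | 317840.00
X̄ = 58520.00 / 4120.00 = 14.20 mm
Ȳ = 317840.00 / 4120.00 = 77.15 mm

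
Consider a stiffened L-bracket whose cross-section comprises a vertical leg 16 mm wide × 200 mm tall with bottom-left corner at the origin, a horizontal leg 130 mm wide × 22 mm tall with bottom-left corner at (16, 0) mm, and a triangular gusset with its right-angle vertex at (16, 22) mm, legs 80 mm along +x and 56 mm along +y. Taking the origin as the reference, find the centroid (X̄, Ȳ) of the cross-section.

vertical leg: A = 16 × 200 = 3200.00, centroid at (8.00, 100.00).
horizontal leg: A = 130 × 22 = 2860.00, centroid at (81.00, 11.00).
gusset: A = ½·80·56 = 2240.00, centroid at (42.67, 40.67).
ΣA = 8300.00 mm², ΣAX̄ = 352833.33 mm³, ΣAȲ = 442553.33 mm³.
X̄ = 352833.33/8300.00 = 42.51 mm; Ȳ = 442553.33/8300.00 = 53.32 mm.

X̄ = 42.51 mm, Ȳ = 53.32 mm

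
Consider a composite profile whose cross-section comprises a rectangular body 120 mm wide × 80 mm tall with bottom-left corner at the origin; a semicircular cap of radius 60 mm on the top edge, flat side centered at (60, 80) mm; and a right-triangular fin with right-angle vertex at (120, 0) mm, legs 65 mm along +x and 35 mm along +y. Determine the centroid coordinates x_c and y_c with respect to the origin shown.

Part | A | x̄ᵢ | ȳᵢ | A·x̄ᵢ | A·ȳᵢ
rectangular body | 9600.00 | 60.00 | 40.00 | 576000.00 | 384000.00
semicircular top | 5654.87 | 60.00 | 105.46 | 339292.01 | 596389.34
triangular fin | 1137.50 | 141.67 | 11.67 | 161145.83 | 13270.83
Σ | 16392.37 |  |  | 1076437.84 | 993660.18
x_c = 1076437.84 / 16392.37 = 65.67 mm
y_c = 993660.18 / 16392.37 = 60.62 mm

x_c = 65.67 mm, y_c = 60.62 mm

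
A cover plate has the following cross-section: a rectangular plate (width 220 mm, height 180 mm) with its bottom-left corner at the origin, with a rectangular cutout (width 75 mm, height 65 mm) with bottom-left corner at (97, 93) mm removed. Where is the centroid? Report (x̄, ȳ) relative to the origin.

plate: A = 220 × 180 = 39600.00, centroid at (110.00, 90.00).
hole: A = −(75 × 65) = -4875.00, centroid at (134.50, 125.50).
ΣA = 34725.00 mm²
ΣAx̄ = (39600.00)(110.00) + (-4875.00)(134.50) = 3700312.50 mm³
ΣAȳ = (39600.00)(90.00) + (-4875.00)(125.50) = 2952187.50 mm³
x̄ = 3700312.50 / 34725.00 = 106.56 mm
ȳ = 2952187.50 / 34725.00 = 85.02 mm

x̄ = 106.56 mm, ȳ = 85.02 mm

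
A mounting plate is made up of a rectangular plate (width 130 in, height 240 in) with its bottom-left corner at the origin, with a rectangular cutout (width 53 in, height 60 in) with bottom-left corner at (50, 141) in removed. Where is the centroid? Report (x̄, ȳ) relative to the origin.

Part | A | x̄ᵢ | ȳᵢ | A·x̄ᵢ | A·ȳᵢ
plate | 31200.00 | 65.00 | 120.00 | 2028000.00 | 3744000.00
hole | -3180.00 | 76.50 | 171.00 | -243270.00 | -543780.00
Σ | 28020.00 |  |  | 1784730.00 | 3200220.00
x̄ = 1784730.00 / 28020.00 = 63.69 in
ȳ = 3200220.00 / 28020.00 = 114.21 in

x̄ = 63.69 in, ȳ = 114.21 in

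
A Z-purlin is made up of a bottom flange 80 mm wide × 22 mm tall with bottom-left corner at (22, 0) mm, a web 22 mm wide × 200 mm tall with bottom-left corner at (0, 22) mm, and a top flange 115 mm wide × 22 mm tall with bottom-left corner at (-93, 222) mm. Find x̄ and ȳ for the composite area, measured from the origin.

Part | A | x̄ᵢ | ȳᵢ | A·x̄ᵢ | A·ȳᵢ
bottom flange | 1760.00 | 62.00 | 11.00 | 109120.00 | 19360.00
web | 4400.00 | 11.00 | 122.00 | 48400.00 | 536800.00
top flange | 2530.00 | -35.50 | 233.00 | -89815.00 | 589490.00
Σ | 8690.00 |  |  | 67705.00 | 1145650.00
x̄ = 67705.00 / 8690.00 = 7.79 mm
ȳ = 1145650.00 / 8690.00 = 131.84 mm

x̄ = 7.79 mm, ȳ = 131.84 mm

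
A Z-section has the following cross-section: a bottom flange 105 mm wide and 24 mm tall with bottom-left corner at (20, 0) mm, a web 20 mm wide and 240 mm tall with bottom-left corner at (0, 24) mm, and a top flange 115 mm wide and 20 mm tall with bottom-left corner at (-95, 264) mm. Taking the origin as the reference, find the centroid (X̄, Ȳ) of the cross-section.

X̄ = 15.02 mm, Ȳ = 140.50 mm

Part | A | x̄ᵢ | ȳᵢ | A·x̄ᵢ | A·ȳᵢ
bottom flange | 2520.00 | 72.50 | 12.00 | 182700.00 | 30240.00
web | 4800.00 | 10.00 | 144.00 | 48000.00 | 691200.00
top flange | 2300.00 | -37.50 | 274.00 | -86250.00 | 630200.00
Σ | 9620.00 |  |  | 144450.00 | 1351640.00
X̄ = 144450.00 / 9620.00 = 15.02 mm
Ȳ = 1351640.00 / 9620.00 = 140.50 mm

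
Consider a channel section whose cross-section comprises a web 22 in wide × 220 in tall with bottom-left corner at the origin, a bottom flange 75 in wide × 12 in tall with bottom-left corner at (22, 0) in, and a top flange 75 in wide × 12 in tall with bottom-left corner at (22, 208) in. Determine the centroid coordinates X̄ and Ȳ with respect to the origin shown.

Part | A | x̄ᵢ | ȳᵢ | A·x̄ᵢ | A·ȳᵢ
web | 4840.00 | 11.00 | 110.00 | 53240.00 | 532400.00
bottom flange | 900.00 | 59.50 | 6.00 | 53550.00 | 5400.00
top flange | 900.00 | 59.50 | 214.00 | 53550.00 | 192600.00
Σ | 6640.00 |  |  | 160340.00 | 730400.00
X̄ = 160340.00 / 6640.00 = 24.15 in
Ȳ = 730400.00 / 6640.00 = 110.00 in

X̄ = 24.15 in, Ȳ = 110.00 in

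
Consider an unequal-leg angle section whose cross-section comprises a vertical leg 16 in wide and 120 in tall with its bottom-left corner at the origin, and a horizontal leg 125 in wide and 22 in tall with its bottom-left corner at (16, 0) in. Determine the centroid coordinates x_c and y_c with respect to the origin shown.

vertical leg: A = 16 × 120 = 1920.00, centroid at (8.00, 60.00).
horizontal leg: A = 125 × 22 = 2750.00, centroid at (78.50, 11.00).
ΣA = 4670.00 in²
ΣAx_c = (1920.00)(8.00) + (2750.00)(78.50) = 231235.00 in³
ΣAy_c = (1920.00)(60.00) + (2750.00)(11.00) = 145450.00 in³
x_c = 231235.00 / 4670.00 = 49.51 in
y_c = 145450.00 / 4670.00 = 31.15 in

x_c = 49.51 in, y_c = 31.15 in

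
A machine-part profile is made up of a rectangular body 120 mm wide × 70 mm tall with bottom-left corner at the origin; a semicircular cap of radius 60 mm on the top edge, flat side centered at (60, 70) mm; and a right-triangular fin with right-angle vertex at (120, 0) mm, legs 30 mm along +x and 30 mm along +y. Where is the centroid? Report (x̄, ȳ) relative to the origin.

x̄ = 62.17 mm, ȳ = 57.80 mm

rectangular body: A = 120 × 70 = 8400.00, centroid at (60.00, 35.00).
semicircular top: A = ½π·60² = 5654.87, centroid at (60.00, 95.46).
triangular fin: A = ½·30·30 = 450.00, centroid at (130.00, 10.00).
ΣA = 14504.87 mm², ΣAx̄ = 901792.01 mm³, ΣAȳ = 838340.67 mm³.
x̄ = 901792.01/14504.87 = 62.17 mm; ȳ = 838340.67/14504.87 = 57.80 mm.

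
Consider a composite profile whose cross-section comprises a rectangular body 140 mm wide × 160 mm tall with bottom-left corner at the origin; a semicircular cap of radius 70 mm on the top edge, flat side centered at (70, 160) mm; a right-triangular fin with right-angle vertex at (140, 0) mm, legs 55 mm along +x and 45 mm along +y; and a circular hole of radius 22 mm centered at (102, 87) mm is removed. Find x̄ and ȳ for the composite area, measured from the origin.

x̄ = 72.03 mm, ȳ = 105.27 mm

rectangular body: A = 140 × 160 = 22400.00, centroid at (70.00, 80.00).
semicircular top: A = ½π·70² = 7696.90, centroid at (70.00, 189.71).
triangular fin: A = ½·55·45 = 1237.50, centroid at (158.33, 15.00).
hole: A = −π·22² = -1520.53, centroid at (102.00, 87.00).
ΣA = 29813.87 mm², ΣAx̄ = 2147626.49 mm³, ΣAȳ = 3138447.30 mm³.
x̄ = 2147626.49/29813.87 = 72.03 mm; ȳ = 3138447.30/29813.87 = 105.27 mm.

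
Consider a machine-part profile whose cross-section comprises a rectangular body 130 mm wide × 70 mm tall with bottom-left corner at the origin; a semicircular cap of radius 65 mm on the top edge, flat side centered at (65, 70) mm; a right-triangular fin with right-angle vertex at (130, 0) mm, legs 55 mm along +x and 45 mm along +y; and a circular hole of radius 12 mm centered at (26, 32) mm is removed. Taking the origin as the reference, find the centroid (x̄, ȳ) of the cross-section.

rectangular body: A = 130 × 70 = 9100.00, centroid at (65.00, 35.00).
semicircular top: A = ½π·65² = 6636.61, centroid at (65.00, 97.59).
triangular fin: A = ½·55·45 = 1237.50, centroid at (148.33, 15.00).
hole: A = −π·12² = -452.39, centroid at (26.00, 32.00).
ΣA = 16521.73 mm²
ΣAx̄ = (9100.00)(65.00) + (6636.61)(65.00) + (1237.50)(148.33) + (-452.39)(26.00) = 1194680.32 mm³
ΣAȳ = (9100.00)(35.00) + (6636.61)(97.59) + (1237.50)(15.00) + (-452.39)(32.00) = 970232.39 mm³
x̄ = 1194680.32 / 16521.73 = 72.31 mm
ȳ = 970232.39 / 16521.73 = 58.72 mm

x̄ = 72.31 mm, ȳ = 58.72 mm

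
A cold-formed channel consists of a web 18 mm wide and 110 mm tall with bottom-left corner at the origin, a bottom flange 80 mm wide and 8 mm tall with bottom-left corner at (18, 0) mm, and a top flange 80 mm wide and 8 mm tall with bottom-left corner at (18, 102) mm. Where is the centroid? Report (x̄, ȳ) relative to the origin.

Part | A | x̄ᵢ | ȳᵢ | A·x̄ᵢ | A·ȳᵢ
web | 1980.00 | 9.00 | 55.00 | 17820.00 | 108900.00
bottom flange | 640.00 | 58.00 | 4.00 | 37120.00 | 2560.00
top flange | 640.00 | 58.00 | 106.00 | 37120.00 | 67840.00
Σ | 3260.00 |  |  | 92060.00 | 179300.00
x̄ = 92060.00 / 3260.00 = 28.24 mm
ȳ = 179300.00 / 3260.00 = 55.00 mm

x̄ = 28.24 mm, ȳ = 55.00 mm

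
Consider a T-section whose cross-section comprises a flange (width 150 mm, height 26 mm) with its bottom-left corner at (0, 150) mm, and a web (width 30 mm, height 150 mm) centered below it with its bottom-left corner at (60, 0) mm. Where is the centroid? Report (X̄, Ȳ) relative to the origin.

web: A = 30 × 150 = 4500.00, centroid at (75.00, 75.00).
flange: A = 150 × 26 = 3900.00, centroid at (75.00, 163.00).
ΣA = 8400.00 mm², ΣAX̄ = 630000.00 mm³, ΣAȲ = 973200.00 mm³.
X̄ = 630000.00/8400.00 = 75.00 mm; Ȳ = 973200.00/8400.00 = 115.86 mm.

X̄ = 75.00 mm, Ȳ = 115.86 mm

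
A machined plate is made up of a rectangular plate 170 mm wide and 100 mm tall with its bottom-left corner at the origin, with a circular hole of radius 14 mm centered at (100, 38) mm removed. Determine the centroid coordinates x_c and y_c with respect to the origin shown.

plate: A = 170 × 100 = 17000.00, centroid at (85.00, 50.00).
hole: A = −π·14² = -615.75, centroid at (100.00, 38.00).
ΣA = 16384.25 mm²
ΣAx_c = (17000.00)(85.00) + (-615.75)(100.00) = 1383424.78 mm³
ΣAy_c = (17000.00)(50.00) + (-615.75)(38.00) = 826601.42 mm³
x_c = 1383424.78 / 16384.25 = 84.44 mm
y_c = 826601.42 / 16384.25 = 50.45 mm

x_c = 84.44 mm, y_c = 50.45 mm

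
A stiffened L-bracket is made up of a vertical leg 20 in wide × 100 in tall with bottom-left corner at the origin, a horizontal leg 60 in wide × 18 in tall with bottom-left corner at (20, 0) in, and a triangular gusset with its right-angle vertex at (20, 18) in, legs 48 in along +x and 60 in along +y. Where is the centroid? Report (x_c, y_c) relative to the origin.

x_c = 27.84 in, y_c = 36.38 in

vertical leg: A = 20 × 100 = 2000.00, centroid at (10.00, 50.00).
horizontal leg: A = 60 × 18 = 1080.00, centroid at (50.00, 9.00).
gusset: A = ½·48·60 = 1440.00, centroid at (36.00, 38.00).
ΣA = 4520.00 in²
ΣAx_c = (2000.00)(10.00) + (1080.00)(50.00) + (1440.00)(36.00) = 125840.00 in³
ΣAy_c = (2000.00)(50.00) + (1080.00)(9.00) + (1440.00)(38.00) = 164440.00 in³
x_c = 125840.00 / 4520.00 = 27.84 in
y_c = 164440.00 / 4520.00 = 36.38 in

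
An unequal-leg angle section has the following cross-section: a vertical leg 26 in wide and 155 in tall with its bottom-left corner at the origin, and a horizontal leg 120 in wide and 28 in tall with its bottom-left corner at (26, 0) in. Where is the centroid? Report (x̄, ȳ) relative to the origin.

x̄ = 46.19 in, ȳ = 48.63 in

vertical leg: A = 26 × 155 = 4030.00, centroid at (13.00, 77.50).
horizontal leg: A = 120 × 28 = 3360.00, centroid at (86.00, 14.00).
ΣA = 7390.00 in²
ΣAx̄ = (4030.00)(13.00) + (3360.00)(86.00) = 341350.00 in³
ΣAȳ = (4030.00)(77.50) + (3360.00)(14.00) = 359365.00 in³
x̄ = 341350.00 / 7390.00 = 46.19 in
ȳ = 359365.00 / 7390.00 = 48.63 in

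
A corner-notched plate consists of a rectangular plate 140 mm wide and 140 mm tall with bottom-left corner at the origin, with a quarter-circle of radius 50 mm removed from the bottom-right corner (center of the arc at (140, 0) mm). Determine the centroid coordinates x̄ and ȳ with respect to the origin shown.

plate: A = 140 × 140 = 19600.00, centroid at (70.00, 70.00).
removed quarter-circle: A = −¼π·50² = -1963.50, centroid at (118.78, 21.22).
ΣA = 17636.50 mm²
ΣAx̄ = (19600.00)(70.00) + (-1963.50)(118.78) = 1138777.31 mm³
ΣAȳ = (19600.00)(70.00) + (-1963.50)(21.22) = 1330333.33 mm³
x̄ = 1138777.31 / 17636.50 = 64.57 mm
ȳ = 1330333.33 / 17636.50 = 75.43 mm

x̄ = 64.57 mm, ȳ = 75.43 mm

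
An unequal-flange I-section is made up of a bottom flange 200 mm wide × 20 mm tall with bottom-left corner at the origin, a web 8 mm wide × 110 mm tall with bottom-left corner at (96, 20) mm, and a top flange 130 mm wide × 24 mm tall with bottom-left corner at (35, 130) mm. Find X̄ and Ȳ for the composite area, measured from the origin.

bottom flange: A = 200 × 20 = 4000.00, centroid at (100.00, 10.00).
web: A = 8 × 110 = 880.00, centroid at (100.00, 75.00).
top flange: A = 130 × 24 = 3120.00, centroid at (100.00, 142.00).
ΣA = 8000.00 mm², ΣAX̄ = 800000.00 mm³, ΣAȲ = 549040.00 mm³.
X̄ = 800000.00/8000.00 = 100.00 mm; Ȳ = 549040.00/8000.00 = 68.63 mm.

X̄ = 100.00 mm, Ȳ = 68.63 mm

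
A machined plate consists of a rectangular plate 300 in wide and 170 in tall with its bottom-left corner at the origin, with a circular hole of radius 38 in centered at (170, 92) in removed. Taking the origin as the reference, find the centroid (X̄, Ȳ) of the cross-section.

plate: A = 300 × 170 = 51000.00, centroid at (150.00, 85.00).
hole: A = −π·38² = -4536.46, centroid at (170.00, 92.00).
ΣA = 46463.54 in²
ΣAX̄ = (51000.00)(150.00) + (-4536.46)(170.00) = 6878801.84 in³
ΣAȲ = (51000.00)(85.00) + (-4536.46)(92.00) = 3917645.70 in³
X̄ = 6878801.84 / 46463.54 = 148.05 in
Ȳ = 3917645.70 / 46463.54 = 84.32 in

X̄ = 148.05 in, Ȳ = 84.32 in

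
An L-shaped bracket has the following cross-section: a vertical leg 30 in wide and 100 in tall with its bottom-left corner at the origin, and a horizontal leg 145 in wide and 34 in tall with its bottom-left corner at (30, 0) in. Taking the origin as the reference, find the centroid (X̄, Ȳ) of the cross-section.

vertical leg: A = 30 × 100 = 3000.00, centroid at (15.00, 50.00).
horizontal leg: A = 145 × 34 = 4930.00, centroid at (102.50, 17.00).
ΣA = 7930.00 in²
ΣAX̄ = (3000.00)(15.00) + (4930.00)(102.50) = 550325.00 in³
ΣAȲ = (3000.00)(50.00) + (4930.00)(17.00) = 233810.00 in³
X̄ = 550325.00 / 7930.00 = 69.40 in
Ȳ = 233810.00 / 7930.00 = 29.48 in

X̄ = 69.40 in, Ȳ = 29.48 in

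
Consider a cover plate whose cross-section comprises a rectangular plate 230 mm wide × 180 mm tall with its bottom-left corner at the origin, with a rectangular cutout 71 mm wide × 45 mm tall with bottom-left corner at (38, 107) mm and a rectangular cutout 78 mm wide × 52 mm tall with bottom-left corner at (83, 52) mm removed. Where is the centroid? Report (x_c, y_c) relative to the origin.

x_c = 118.05 mm, y_c = 87.73 mm

plate: A = 230 × 180 = 41400.00, centroid at (115.00, 90.00).
hole 1: A = −(71 × 45) = -3195.00, centroid at (73.50, 129.50).
hole 2: A = −(78 × 52) = -4056.00, centroid at (122.00, 78.00).
ΣA = 34149.00 mm², ΣAx_c = 4031335.50 mm³, ΣAy_c = 2995879.50 mm³.
x_c = 4031335.50/34149.00 = 118.05 mm; y_c = 2995879.50/34149.00 = 87.73 mm.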